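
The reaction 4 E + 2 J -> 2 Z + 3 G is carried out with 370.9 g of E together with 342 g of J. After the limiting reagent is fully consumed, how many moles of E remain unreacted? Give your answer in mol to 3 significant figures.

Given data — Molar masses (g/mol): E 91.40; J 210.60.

0.810 mol

n(E) = 370.9 / 91.40 = 4.058 mol
n(J) = 342.0 / 210.60 = 1.624 mol
n/ν → E: 1.015, J: 0.8120; J is limiting.
E consumed = (4/2) × 1.624 = 3.248 mol
E remaining = 4.058 − 3.248 = 0.8100 mol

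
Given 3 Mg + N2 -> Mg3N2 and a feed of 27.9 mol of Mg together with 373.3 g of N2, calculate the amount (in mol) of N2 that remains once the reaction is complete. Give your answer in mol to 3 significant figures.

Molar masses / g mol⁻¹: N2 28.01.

4.03 mol

n(Mg) = 27.90 mol
n(N2) = 373.3 / 28.01 = 13.33 mol
n/ν for Mg = 27.90/3 = 9.300
n/ν for N2 = 13.33/1 = 13.33
Smallest n/ν is Mg → limiting reagent.
N2 consumed = (1/3) × 27.90 = 9.300 mol
N2 remaining = 13.33 − 9.300 = 4.030 mol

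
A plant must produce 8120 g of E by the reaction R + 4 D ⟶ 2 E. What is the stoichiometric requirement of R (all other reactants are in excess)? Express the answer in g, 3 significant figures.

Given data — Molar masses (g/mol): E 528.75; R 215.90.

n(E) = 8120 / 528.75 = 15.36 mol
n(R) = (1/2) × 15.36 = 7.680 mol
mass = 7.680 × 215.90 = 1658 g

1660 g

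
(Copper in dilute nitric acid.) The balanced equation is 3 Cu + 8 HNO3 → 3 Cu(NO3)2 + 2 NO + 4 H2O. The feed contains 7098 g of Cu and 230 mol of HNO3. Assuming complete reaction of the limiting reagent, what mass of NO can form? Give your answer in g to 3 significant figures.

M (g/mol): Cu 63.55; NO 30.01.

n(Cu) = 7098 / 63.55 = 111.7 mol
n(HNO3) = 230.0 mol
n/ν → Cu: 37.23, HNO3: 28.75; HNO3 is limiting.
n(NO) = (2/8) × 230.0 = 57.50 mol
mass = 57.50 × 30.01 = 1726 g

1730 g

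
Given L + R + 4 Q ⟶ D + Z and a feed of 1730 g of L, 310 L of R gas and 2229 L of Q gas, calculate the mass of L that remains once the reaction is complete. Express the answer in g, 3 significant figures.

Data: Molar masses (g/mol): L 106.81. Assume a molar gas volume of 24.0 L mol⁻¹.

n(L) = 1730 / 106.81 = 16.20 mol
n(R) = 310.0 / 24.0 = 12.92 mol
n(Q) = 2229 / 24.0 = 92.88 mol
n/ν for L = 16.20/1 = 16.20
n/ν for R = 12.92/1 = 12.92
n/ν for Q = 92.88/4 = 23.22
Smallest n/ν is R → limiting reagent.
L consumed = (1/1) × 12.92 = 12.92 mol
L remaining = 16.20 − 12.92 = 3.280 mol
mass = 3.280 × 106.81 = 350.3 g

350 g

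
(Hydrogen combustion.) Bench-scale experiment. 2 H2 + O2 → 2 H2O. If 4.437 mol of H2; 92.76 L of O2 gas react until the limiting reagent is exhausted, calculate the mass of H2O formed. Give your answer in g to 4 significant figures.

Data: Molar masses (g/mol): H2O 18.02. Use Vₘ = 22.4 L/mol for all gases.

n(H2) = 4.437 mol
n(O2) = 92.76 / 22.4 = 4.141 mol
n/ν for H2 = 4.437/2 = 2.219
n/ν for O2 = 4.141/1 = 4.141
Smallest n/ν is H2 → limiting reagent.
n(H2O) = (2/2) × 4.437 = 4.437 mol
mass = 4.437 × 18.02 = 79.95 g

79.95 g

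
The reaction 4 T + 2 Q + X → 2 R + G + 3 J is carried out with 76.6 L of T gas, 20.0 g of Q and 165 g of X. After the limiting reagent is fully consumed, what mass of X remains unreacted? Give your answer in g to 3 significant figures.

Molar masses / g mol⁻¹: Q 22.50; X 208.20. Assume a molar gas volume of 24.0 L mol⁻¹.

72.5 g

n(T) = 76.60 / 24.0 = 3.192 mol
n(Q) = 20.00 / 22.50 = 0.8889 mol
n(X) = 165.0 / 208.20 = 0.7925 mol
n/ν for T = 3.192/4 = 0.7980
n/ν for Q = 0.8889/2 = 0.4445
n/ν for X = 0.7925/1 = 0.7925
Smallest n/ν is Q → limiting reagent.
X consumed = (1/2) × 0.8889 = 0.4445 mol
X remaining = 0.7925 − 0.4445 = 0.3480 mol
mass = 0.3480 × 208.20 = 72.45 g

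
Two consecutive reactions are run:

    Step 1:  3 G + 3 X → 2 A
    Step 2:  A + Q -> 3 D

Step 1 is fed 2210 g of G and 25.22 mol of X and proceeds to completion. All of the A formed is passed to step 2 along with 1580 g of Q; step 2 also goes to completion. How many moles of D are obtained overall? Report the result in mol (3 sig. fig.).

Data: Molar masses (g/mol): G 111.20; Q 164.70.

Step 1:
n(G) = 2210 / 111.20 = 19.87 mol
n(X) = 25.22 mol
n/ν for G = 19.87/3 = 6.623
n/ν for X = 25.22/3 = 8.407
Smallest n/ν is G → limiting reagent.
n(A) produced = (2/3) × 19.87 = 13.25 mol
Step 2:
n(A) available = 13.25 mol
n(Q) = 1580 / 164.70 = 9.593 mol
n/ν for A = 13.25/1 = 13.25
n/ν for Q = 9.593/1 = 9.593
Smallest n/ν is Q → limiting reagent.
n(D) = (3/1) × 9.593 = 28.78 mol

28.8 mol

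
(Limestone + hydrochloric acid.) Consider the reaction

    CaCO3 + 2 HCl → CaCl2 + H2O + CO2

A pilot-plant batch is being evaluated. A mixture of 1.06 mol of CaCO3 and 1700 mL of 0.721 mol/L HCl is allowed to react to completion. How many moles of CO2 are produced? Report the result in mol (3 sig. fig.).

0.613 mol

n(CaCO3) = 1.060 mol
n(HCl) = 0.721 × 1700/1000 = 1.226 mol
n/ν for CaCO3 = 1.060/1 = 1.060
n/ν for HCl = 1.226/2 = 0.6130
Smallest n/ν is HCl → limiting reagent.
n(CO2) = (1/2) × 1.226 = 0.6130 mol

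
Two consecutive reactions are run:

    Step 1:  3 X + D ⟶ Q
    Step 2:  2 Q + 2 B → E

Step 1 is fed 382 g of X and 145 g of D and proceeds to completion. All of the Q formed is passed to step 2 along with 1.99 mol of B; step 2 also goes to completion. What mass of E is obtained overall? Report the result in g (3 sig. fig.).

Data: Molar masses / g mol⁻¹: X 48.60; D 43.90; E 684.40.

Step 1:
n(X) = 382.0 / 48.60 = 7.860 mol
n(D) = 145.0 / 43.90 = 3.303 mol
n/ν for X = 7.860/3 = 2.620
n/ν for D = 3.303/1 = 3.303
Smallest n/ν is X → limiting reagent.
n(Q) produced = (1/3) × 7.860 = 2.620 mol
Step 2:
n(Q) available = 2.620 mol
n(B) = 1.990 mol
n/ν for Q = 2.620/2 = 1.310
n/ν for B = 1.990/2 = 0.9950
Smallest n/ν is B → limiting reagent.
n(E) = (1/2) × 1.990 = 0.9950 mol
mass = 0.9950 × 684.40 = 681.0 g

681 g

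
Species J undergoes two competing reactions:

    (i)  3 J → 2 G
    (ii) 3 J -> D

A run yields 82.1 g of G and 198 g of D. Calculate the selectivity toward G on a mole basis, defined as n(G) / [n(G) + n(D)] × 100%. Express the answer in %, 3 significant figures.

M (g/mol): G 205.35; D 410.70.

n(G) = 82.1 / 205.35 = 0.3998 mol
n(D) = 198 / 410.70 = 0.4821 mol
selectivity = 0.3998/(0.3998+0.4821) × 100 = 45.33 %

45.3 %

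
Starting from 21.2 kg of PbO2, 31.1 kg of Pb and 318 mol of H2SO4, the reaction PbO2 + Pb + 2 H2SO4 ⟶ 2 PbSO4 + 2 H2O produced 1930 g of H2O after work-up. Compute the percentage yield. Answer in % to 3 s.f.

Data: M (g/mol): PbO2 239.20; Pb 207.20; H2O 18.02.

60.4 %

n(PbO2) = 21.20×1000 / 239.20 = 88.63 mol
n(Pb) = 31.10×1000 / 207.20 = 150.1 mol
n(H2SO4) = 318.0 mol
n/ν for PbO2 = 88.63/1 = 88.63
n/ν for Pb = 150.1/1 = 150.1
n/ν for H2SO4 = 318.0/2 = 159.0
Smallest n/ν is PbO2 → limiting reagent.
theoretical n(H2O) = (2/1) × 88.63 = 177.3 mol → 3195 g
% yield = 1930 / 3195 × 100 = 60.41 %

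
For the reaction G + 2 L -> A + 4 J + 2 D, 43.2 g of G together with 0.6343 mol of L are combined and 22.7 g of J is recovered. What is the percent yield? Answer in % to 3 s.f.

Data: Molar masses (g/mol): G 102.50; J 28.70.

62.3 %

n(G) = 43.20 / 102.50 = 0.4215 mol
n(L) = 0.6343 mol
n/ν for G = 0.4215/1 = 0.4215
n/ν for L = 0.6343/2 = 0.3172
Smallest n/ν is L → limiting reagent.
theoretical n(J) = (4/2) × 0.6343 = 1.269 mol → 36.42 g
% yield = 22.7 / 36.42 × 100 = 62.33 %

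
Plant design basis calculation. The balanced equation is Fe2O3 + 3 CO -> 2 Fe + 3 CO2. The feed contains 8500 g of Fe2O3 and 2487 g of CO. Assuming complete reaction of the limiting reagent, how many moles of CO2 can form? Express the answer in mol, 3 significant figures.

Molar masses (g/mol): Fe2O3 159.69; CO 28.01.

n(Fe2O3) = 8500 / 159.69 = 53.23 mol
n(CO) = 2487 / 28.01 = 88.79 mol
n/ν for Fe2O3 = 53.23/1 = 53.23
n/ν for CO = 88.79/3 = 29.60
Smallest n/ν is CO → limiting reagent.
n(CO2) = (3/3) × 88.79 = 88.79 mol

88.8 mol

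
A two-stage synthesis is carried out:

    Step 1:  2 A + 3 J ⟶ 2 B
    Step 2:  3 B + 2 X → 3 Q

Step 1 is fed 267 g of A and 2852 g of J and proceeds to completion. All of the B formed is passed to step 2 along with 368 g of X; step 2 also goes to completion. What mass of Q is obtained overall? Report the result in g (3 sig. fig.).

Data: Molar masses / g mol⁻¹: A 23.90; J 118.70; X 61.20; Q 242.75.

Step 1:
n(A) = 267.0 / 23.90 = 11.17 mol
n(J) = 2852 / 118.70 = 24.03 mol
n/ν for A = 11.17/2 = 5.585
n/ν for J = 24.03/3 = 8.010
Smallest n/ν is A → limiting reagent.
n(B) produced = (2/2) × 11.17 = 11.17 mol
Step 2:
n(B) available = 11.17 mol
n(X) = 368.0 / 61.20 = 6.013 mol
n/ν for B = 11.17/3 = 3.723
n/ν for X = 6.013/2 = 3.007
Smallest n/ν is X → limiting reagent.
n(Q) = (3/2) × 6.013 = 9.020 mol
mass = 9.020 × 242.75 = 2190 g

2190 g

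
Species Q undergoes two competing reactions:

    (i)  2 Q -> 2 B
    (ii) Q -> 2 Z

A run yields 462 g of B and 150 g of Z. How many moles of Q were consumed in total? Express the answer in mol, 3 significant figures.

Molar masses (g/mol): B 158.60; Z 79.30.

n(B) = 462 / 158.60 = 2.913 mol
n(Z) = 150 / 79.30 = 1.892 mol
n(Q) via (i) = (2/2)×2.913 = 2.913 mol
n(Q) via (ii) = (1/2)×1.892 = 0.9460 mol
total n(Q) = 2.913 + 0.9460 = 3.859 mol

3.86 mol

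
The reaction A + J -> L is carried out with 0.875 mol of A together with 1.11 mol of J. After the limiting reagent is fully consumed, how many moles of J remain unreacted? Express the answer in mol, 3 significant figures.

n(A) = 0.8750 mol
n(J) = 1.110 mol
n/ν → A: 0.8750, J: 1.110; A is limiting.
J consumed = (1/1) × 0.8750 = 0.8750 mol
J remaining = 1.110 − 0.8750 = 0.2350 mol

0.235 mol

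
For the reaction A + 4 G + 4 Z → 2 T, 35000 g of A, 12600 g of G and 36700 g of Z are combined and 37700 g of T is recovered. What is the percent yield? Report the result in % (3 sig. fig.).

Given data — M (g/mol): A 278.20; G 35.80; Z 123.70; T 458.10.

n(A) = 35000 / 278.20 = 125.8 mol
n(G) = 12600 / 35.80 = 352.0 mol
n(Z) = 36700 / 123.70 = 296.7 mol
n/ν for A = 125.8/1 = 125.8
n/ν for G = 352.0/4 = 88.00
n/ν for Z = 296.7/4 = 74.18
Smallest n/ν is Z → limiting reagent.
theoretical n(T) = (2/4) × 296.7 = 148.4 mol → 67980 g
% yield = 37700 / 67980 × 100 = 55.46 %

55.5 %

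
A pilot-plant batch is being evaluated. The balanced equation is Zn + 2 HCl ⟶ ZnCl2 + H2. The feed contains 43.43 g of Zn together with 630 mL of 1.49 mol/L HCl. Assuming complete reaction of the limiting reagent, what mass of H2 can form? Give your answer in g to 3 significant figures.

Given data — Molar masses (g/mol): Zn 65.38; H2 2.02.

0.948 g

n(Zn) = 43.43 / 65.38 = 0.6643 mol
n(HCl) = 1.49 × 630.0/1000 = 0.9387 mol
n/ν → Zn: 0.6643, HCl: 0.4694; HCl is limiting.
n(H2) = (1/2) × 0.9387 = 0.4694 mol
mass = 0.4694 × 2.02 = 0.9482 g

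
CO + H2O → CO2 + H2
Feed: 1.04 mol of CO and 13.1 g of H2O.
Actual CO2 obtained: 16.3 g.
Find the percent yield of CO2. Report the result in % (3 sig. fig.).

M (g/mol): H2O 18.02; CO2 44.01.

n(CO) = 1.040 mol
n(H2O) = 13.10 / 18.02 = 0.7270 mol
n/ν → CO: 1.040, H2O: 0.7270; H2O is limiting.
theoretical n(CO2) = (1/1) × 0.7270 = 0.7270 mol → 32.00 g
% yield = 16.3 / 32.00 × 100 = 50.94 %

50.9 %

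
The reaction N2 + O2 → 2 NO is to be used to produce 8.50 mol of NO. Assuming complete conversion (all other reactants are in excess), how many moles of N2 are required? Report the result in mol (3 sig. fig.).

n(NO) = 8.500 mol
n(N2) = (1/2) × 8.500 = 4.250 mol

4.25 mol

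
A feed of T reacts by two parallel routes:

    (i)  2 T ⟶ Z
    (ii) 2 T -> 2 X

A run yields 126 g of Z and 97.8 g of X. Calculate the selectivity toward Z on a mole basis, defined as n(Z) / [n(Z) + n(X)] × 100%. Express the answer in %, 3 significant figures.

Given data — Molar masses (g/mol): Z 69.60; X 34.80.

39.2 %

n(Z) = 126 / 69.60 = 1.810 mol
n(X) = 97.8 / 34.80 = 2.810 mol
selectivity = 1.810/(1.810+2.810) × 100 = 39.18 %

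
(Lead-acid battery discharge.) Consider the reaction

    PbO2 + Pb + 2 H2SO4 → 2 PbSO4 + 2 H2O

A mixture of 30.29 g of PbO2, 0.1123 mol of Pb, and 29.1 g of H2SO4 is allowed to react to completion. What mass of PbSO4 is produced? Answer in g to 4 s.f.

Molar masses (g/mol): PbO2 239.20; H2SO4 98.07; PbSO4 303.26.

68.11 g

n(PbO2) = 30.29 / 239.20 = 0.1266 mol
n(Pb) = 0.1123 mol
n(H2SO4) = 29.10 / 98.07 = 0.2967 mol
n/ν for PbO2 = 0.1266/1 = 0.1266
n/ν for Pb = 0.1123/1 = 0.1123
n/ν for H2SO4 = 0.2967/2 = 0.1484
Smallest n/ν is Pb → limiting reagent.
n(PbSO4) = (2/1) × 0.1123 = 0.2246 mol
mass = 0.2246 × 303.26 = 68.11 g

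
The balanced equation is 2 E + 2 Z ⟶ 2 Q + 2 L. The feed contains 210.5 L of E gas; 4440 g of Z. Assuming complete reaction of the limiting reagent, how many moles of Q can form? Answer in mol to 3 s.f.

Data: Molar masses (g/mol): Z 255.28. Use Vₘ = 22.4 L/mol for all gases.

n(E) = 210.5 / 22.4 = 9.397 mol
n(Z) = 4440 / 255.28 = 17.39 mol
n/ν for E = 9.397/2 = 4.699
n/ν for Z = 17.39/2 = 8.695
Smallest n/ν is E → limiting reagent.
n(Q) = (2/2) × 9.397 = 9.397 mol

9.40 mol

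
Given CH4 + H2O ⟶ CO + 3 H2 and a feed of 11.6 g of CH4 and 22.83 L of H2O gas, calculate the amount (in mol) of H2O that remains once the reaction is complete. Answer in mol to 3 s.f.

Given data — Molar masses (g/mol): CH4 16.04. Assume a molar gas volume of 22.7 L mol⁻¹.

n(CH4) = 11.60 / 16.04 = 0.7232 mol
n(H2O) = 22.83 / 22.7 = 1.006 mol
n/ν → CH4: 0.7232, H2O: 1.006; CH4 is limiting.
H2O consumed = (1/1) × 0.7232 = 0.7232 mol
H2O remaining = 1.006 − 0.7232 = 0.2828 mol

0.283 mol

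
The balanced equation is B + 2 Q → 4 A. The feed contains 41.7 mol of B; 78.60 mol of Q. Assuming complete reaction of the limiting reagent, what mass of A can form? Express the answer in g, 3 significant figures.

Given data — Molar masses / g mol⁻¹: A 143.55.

22600 g

n(B) = 41.70 mol
n(Q) = 78.60 mol
n/ν for B = 41.70/1 = 41.70
n/ν for Q = 78.60/2 = 39.30
Smallest n/ν is Q → limiting reagent.
n(A) = (4/2) × 78.60 = 157.2 mol
mass = 157.2 × 143.55 = 22570 g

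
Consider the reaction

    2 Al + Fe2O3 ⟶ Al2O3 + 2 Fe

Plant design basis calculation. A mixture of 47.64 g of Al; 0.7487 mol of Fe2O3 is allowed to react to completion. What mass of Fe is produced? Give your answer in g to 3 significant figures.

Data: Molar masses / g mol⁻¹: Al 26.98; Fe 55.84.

83.6 g

n(Al) = 47.64 / 26.98 = 1.766 mol
n(Fe2O3) = 0.7487 mol
n/ν for Al = 1.766/2 = 0.8830
n/ν for Fe2O3 = 0.7487/1 = 0.7487
Smallest n/ν is Fe2O3 → limiting reagent.
n(Fe) = (2/1) × 0.7487 = 1.497 mol
mass = 1.497 × 55.84 = 83.59 g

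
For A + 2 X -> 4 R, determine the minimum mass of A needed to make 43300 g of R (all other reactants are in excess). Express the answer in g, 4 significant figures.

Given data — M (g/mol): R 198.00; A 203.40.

11120 g

n(R) = 43300 / 198.00 = 218.7 mol
n(A) = (1/4) × 218.7 = 54.68 mol
mass = 54.68 × 203.40 = 11120 g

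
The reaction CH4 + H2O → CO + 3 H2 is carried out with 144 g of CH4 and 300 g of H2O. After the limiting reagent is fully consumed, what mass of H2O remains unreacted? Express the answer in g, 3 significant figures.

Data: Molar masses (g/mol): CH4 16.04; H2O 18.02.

138 g

n(CH4) = 144.0 / 16.04 = 8.978 mol
n(H2O) = 300.0 / 18.02 = 16.65 mol
n/ν for CH4 = 8.978/1 = 8.978
n/ν for H2O = 16.65/1 = 16.65
Smallest n/ν is CH4 → limiting reagent.
H2O consumed = (1/1) × 8.978 = 8.978 mol
H2O remaining = 16.65 − 8.978 = 7.672 mol
mass = 7.672 × 18.02 = 138.2 g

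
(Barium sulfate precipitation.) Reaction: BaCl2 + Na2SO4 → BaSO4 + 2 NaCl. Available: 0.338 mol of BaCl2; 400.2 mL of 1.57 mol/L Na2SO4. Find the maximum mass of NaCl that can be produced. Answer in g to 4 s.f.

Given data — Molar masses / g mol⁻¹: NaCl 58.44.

39.51 g

n(BaCl2) = 0.3380 mol
n(Na2SO4) = 1.57 × 400.2/1000 = 0.6283 mol
n/ν for BaCl2 = 0.3380/1 = 0.3380
n/ν for Na2SO4 = 0.6283/1 = 0.6283
Smallest n/ν is BaCl2 → limiting reagent.
n(NaCl) = (2/1) × 0.3380 = 0.6760 mol
mass = 0.6760 × 58.44 = 39.51 g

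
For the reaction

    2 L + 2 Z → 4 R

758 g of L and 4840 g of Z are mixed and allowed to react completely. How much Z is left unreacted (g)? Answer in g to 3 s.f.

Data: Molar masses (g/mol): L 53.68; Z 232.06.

1560 g

n(L) = 758.0 / 53.68 = 14.12 mol
n(Z) = 4840 / 232.06 = 20.86 mol
n/ν for L = 14.12/2 = 7.060
n/ν for Z = 20.86/2 = 10.43
Smallest n/ν is L → limiting reagent.
Z consumed = (2/2) × 14.12 = 14.12 mol
Z remaining = 20.86 − 14.12 = 6.740 mol
mass = 6.740 × 232.06 = 1564 g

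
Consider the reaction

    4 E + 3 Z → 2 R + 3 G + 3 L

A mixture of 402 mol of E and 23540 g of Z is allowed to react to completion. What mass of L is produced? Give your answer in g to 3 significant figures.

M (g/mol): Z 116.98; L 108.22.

21800 g

n(E) = 402.0 mol
n(Z) = 23540 / 116.98 = 201.2 mol
n/ν for E = 402.0/4 = 100.5
n/ν for Z = 201.2/3 = 67.07
Smallest n/ν is Z → limiting reagent.
n(L) = (3/3) × 201.2 = 201.2 mol
mass = 201.2 × 108.22 = 21770 g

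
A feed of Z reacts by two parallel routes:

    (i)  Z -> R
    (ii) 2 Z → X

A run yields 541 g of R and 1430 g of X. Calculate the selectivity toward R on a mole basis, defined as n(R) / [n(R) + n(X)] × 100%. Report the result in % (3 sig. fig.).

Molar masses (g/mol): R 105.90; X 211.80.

43.1 %

n(R) = 541 / 105.90 = 5.109 mol
n(X) = 1430 / 211.80 = 6.752 mol
selectivity = 5.109/(5.109+6.752) × 100 = 43.07 %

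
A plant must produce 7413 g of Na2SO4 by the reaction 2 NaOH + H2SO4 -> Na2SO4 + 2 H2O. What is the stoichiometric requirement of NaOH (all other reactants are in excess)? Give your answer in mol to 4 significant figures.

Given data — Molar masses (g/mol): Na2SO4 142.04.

n(Na2SO4) = 7413 / 142.04 = 52.19 mol
n(NaOH) = (2/1) × 52.19 = 104.4 mol

104.4 mol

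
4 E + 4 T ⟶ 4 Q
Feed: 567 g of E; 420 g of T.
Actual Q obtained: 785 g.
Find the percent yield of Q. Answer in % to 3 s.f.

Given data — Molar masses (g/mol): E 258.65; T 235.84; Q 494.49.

n(E) = 567.0 / 258.65 = 2.192 mol
n(T) = 420.0 / 235.84 = 1.781 mol
n/ν for E = 2.192/4 = 0.5480
n/ν for T = 1.781/4 = 0.4453
Smallest n/ν is T → limiting reagent.
theoretical n(Q) = (4/4) × 1.781 = 1.781 mol → 880.7 g
% yield = 785 / 880.7 × 100 = 89.13 %

89.1 %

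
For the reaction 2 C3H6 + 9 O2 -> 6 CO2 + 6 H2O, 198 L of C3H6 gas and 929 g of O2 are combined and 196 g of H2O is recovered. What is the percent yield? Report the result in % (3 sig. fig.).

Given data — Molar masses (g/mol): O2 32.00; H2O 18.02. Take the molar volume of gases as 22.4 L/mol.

56.2 %

n(C3H6) = 198.0 / 22.4 = 8.839 mol
n(O2) = 929.0 / 32.00 = 29.03 mol
n/ν for C3H6 = 8.839/2 = 4.420
n/ν for O2 = 29.03/9 = 3.226
Smallest n/ν is O2 → limiting reagent.
theoretical n(H2O) = (6/9) × 29.03 = 19.35 mol → 348.7 g
% yield = 196 / 348.7 × 100 = 56.21 %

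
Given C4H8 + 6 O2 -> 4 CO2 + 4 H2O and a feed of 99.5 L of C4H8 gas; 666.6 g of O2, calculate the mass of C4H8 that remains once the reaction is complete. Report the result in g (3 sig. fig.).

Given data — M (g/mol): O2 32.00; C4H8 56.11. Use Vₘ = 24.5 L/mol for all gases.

n(C4H8) = 99.50 / 24.5 = 4.061 mol
n(O2) = 666.6 / 32.00 = 20.83 mol
n/ν → C4H8: 4.061, O2: 3.472; O2 is limiting.
C4H8 consumed = (1/6) × 20.83 = 3.472 mol
C4H8 remaining = 4.061 − 3.472 = 0.5890 mol
mass = 0.5890 × 56.11 = 33.05 g

33.1 g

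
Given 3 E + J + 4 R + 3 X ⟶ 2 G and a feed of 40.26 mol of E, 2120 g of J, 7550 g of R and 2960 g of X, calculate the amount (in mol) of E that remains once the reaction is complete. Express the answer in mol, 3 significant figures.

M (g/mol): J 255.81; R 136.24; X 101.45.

n(E) = 40.26 mol
n(J) = 2120 / 255.81 = 8.287 mol
n(R) = 7550 / 136.24 = 55.42 mol
n(X) = 2960 / 101.45 = 29.18 mol
n/ν for E = 40.26/3 = 13.42
n/ν for J = 8.287/1 = 8.287
n/ν for R = 55.42/4 = 13.86
n/ν for X = 29.18/3 = 9.727
Smallest n/ν is J → limiting reagent.
E consumed = (3/1) × 8.287 = 24.86 mol
E remaining = 40.26 − 24.86 = 15.40 mol

15.4 mol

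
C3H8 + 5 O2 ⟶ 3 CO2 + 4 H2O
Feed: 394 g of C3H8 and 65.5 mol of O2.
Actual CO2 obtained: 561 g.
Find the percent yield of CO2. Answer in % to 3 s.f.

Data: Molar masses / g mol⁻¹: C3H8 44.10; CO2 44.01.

47.6 %

n(C3H8) = 394.0 / 44.10 = 8.934 mol
n(O2) = 65.50 mol
n/ν for C3H8 = 8.934/1 = 8.934
n/ν for O2 = 65.50/5 = 13.10
Smallest n/ν is C3H8 → limiting reagent.
theoretical n(CO2) = (3/1) × 8.934 = 26.80 mol → 1179 g
% yield = 561 / 1179 × 100 = 47.58 %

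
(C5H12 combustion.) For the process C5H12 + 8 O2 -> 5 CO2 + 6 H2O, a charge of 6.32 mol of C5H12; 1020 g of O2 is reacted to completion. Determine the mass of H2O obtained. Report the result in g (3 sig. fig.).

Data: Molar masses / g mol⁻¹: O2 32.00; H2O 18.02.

431 g

n(C5H12) = 6.320 mol
n(O2) = 1020 / 32.00 = 31.88 mol
n/ν → C5H12: 6.320, O2: 3.985; O2 is limiting.
n(H2O) = (6/8) × 31.88 = 23.91 mol
mass = 23.91 × 18.02 = 430.9 g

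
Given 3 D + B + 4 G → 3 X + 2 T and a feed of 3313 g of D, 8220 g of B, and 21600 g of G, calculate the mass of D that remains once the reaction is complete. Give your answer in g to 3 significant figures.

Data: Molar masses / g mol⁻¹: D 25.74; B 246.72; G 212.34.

n(D) = 3313 / 25.74 = 128.7 mol
n(B) = 8220 / 246.72 = 33.32 mol
n(G) = 21600 / 212.34 = 101.7 mol
n/ν → D: 42.90, B: 33.32, G: 25.43; G is limiting.
D consumed = (3/4) × 101.7 = 76.28 mol
D remaining = 128.7 − 76.28 = 52.42 mol
mass = 52.42 × 25.74 = 1349 g

1350 g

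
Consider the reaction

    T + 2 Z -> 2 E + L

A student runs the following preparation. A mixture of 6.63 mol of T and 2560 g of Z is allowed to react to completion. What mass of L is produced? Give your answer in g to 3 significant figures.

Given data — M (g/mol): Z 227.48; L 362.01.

2040 g

n(T) = 6.630 mol
n(Z) = 2560 / 227.48 = 11.25 mol
n/ν → T: 6.630, Z: 5.625; Z is limiting.
n(L) = (1/2) × 11.25 = 5.625 mol
mass = 5.625 × 362.01 = 2036 g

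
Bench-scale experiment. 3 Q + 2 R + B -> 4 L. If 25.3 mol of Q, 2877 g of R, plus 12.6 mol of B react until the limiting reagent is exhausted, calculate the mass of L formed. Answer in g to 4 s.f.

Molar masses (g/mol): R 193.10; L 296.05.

8822 g

n(Q) = 25.30 mol
n(R) = 2877 / 193.10 = 14.90 mol
n(B) = 12.60 mol
n/ν for Q = 25.30/3 = 8.433
n/ν for R = 14.90/2 = 7.450
n/ν for B = 12.60/1 = 12.60
Smallest n/ν is R → limiting reagent.
n(L) = (4/2) × 14.90 = 29.80 mol
mass = 29.80 × 296.05 = 8822 g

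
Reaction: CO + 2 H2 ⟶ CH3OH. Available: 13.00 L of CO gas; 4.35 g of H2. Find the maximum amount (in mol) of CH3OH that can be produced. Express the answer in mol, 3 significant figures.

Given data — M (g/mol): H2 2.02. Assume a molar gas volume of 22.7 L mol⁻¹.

0.573 mol

n(CO) = 13.00 / 22.7 = 0.5727 mol
n(H2) = 4.350 / 2.02 = 2.153 mol
n/ν → CO: 0.5727, H2: 1.077; CO is limiting.
n(CH3OH) = (1/1) × 0.5727 = 0.5727 mol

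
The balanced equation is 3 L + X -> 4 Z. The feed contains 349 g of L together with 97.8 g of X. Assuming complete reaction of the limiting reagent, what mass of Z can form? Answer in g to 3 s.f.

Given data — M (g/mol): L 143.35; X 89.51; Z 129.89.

422 g

n(L) = 349.0 / 143.35 = 2.435 mol
n(X) = 97.80 / 89.51 = 1.093 mol
n/ν → L: 0.8117, X: 1.093; L is limiting.
n(Z) = (4/3) × 2.435 = 3.247 mol
mass = 3.247 × 129.89 = 421.8 g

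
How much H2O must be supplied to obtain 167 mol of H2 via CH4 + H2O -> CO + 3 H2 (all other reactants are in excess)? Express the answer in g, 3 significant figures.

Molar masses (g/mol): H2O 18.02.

n(H2) = 167.0 mol
n(H2O) = (1/3) × 167.0 = 55.67 mol
mass = 55.67 × 18.02 = 1003 g

1000 g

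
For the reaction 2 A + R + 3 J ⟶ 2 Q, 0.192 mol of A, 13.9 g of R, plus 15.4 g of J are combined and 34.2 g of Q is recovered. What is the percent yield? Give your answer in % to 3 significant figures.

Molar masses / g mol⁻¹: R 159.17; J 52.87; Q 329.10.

n(A) = 0.1920 mol
n(R) = 13.90 / 159.17 = 0.08733 mol
n(J) = 15.40 / 52.87 = 0.2913 mol
n/ν → A: 0.09600, R: 0.08733, J: 0.09710; R is limiting.
theoretical n(Q) = (2/1) × 0.08733 = 0.1747 mol → 57.49 g
% yield = 34.2 / 57.49 × 100 = 59.49 %

59.5 %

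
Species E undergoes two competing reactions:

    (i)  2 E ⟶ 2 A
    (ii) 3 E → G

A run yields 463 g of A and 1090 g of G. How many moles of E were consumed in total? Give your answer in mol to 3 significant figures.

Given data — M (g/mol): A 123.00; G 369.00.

12.6 mol

n(A) = 463 / 123.00 = 3.764 mol
n(G) = 1090 / 369.00 = 2.954 mol
n(E) via (i) = (2/2)×3.764 = 3.764 mol
n(E) via (ii) = (3/1)×2.954 = 8.862 mol
total n(E) = 3.764 + 8.862 = 12.63 mol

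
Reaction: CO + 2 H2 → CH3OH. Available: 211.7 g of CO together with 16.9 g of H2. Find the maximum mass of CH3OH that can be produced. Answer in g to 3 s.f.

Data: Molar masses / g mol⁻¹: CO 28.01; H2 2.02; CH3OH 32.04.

n(CO) = 211.7 / 28.01 = 7.558 mol
n(H2) = 16.90 / 2.02 = 8.366 mol
n/ν for CO = 7.558/1 = 7.558
n/ν for H2 = 8.366/2 = 4.183
Smallest n/ν is H2 → limiting reagent.
n(CH3OH) = (1/2) × 8.366 = 4.183 mol
mass = 4.183 × 32.04 = 134.0 g

134 g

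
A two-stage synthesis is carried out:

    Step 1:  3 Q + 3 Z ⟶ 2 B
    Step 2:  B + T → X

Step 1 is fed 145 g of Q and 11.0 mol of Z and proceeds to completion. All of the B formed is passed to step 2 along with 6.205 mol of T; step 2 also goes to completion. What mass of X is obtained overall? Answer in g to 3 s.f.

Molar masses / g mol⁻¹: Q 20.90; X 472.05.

2180 g

Step 1:
n(Q) = 145.0 / 20.90 = 6.938 mol
n(Z) = 11.00 mol
n/ν for Q = 6.938/3 = 2.313
n/ν for Z = 11.00/3 = 3.667
Smallest n/ν is Q → limiting reagent.
n(B) produced = (2/3) × 6.938 = 4.625 mol
Step 2:
n(B) available = 4.625 mol
n(T) = 6.205 mol
n/ν for B = 4.625/1 = 4.625
n/ν for T = 6.205/1 = 6.205
Smallest n/ν is B → limiting reagent.
n(X) = (1/1) × 4.625 = 4.625 mol
mass = 4.625 × 472.05 = 2183 g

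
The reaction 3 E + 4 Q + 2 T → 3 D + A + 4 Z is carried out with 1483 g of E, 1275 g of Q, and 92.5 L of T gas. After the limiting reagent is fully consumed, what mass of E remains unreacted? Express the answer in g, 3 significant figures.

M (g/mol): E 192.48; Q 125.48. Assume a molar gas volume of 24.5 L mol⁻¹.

393 g

n(E) = 1483 / 192.48 = 7.705 mol
n(Q) = 1275 / 125.48 = 10.16 mol
n(T) = 92.50 / 24.5 = 3.776 mol
n/ν for E = 7.705/3 = 2.568
n/ν for Q = 10.16/4 = 2.540
n/ν for T = 3.776/2 = 1.888
Smallest n/ν is T → limiting reagent.
E consumed = (3/2) × 3.776 = 5.664 mol
E remaining = 7.705 − 5.664 = 2.041 mol
mass = 2.041 × 192.48 = 392.9 g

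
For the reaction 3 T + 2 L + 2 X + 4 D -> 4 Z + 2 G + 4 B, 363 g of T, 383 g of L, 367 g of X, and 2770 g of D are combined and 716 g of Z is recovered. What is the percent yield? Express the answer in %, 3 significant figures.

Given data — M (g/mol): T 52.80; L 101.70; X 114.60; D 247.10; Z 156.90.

71.2 %

n(T) = 363.0 / 52.80 = 6.875 mol
n(L) = 383.0 / 101.70 = 3.766 mol
n(X) = 367.0 / 114.60 = 3.202 mol
n(D) = 2770 / 247.10 = 11.21 mol
n/ν for T = 6.875/3 = 2.292
n/ν for L = 3.766/2 = 1.883
n/ν for X = 3.202/2 = 1.601
n/ν for D = 11.21/4 = 2.803
Smallest n/ν is X → limiting reagent.
theoretical n(Z) = (4/2) × 3.202 = 6.404 mol → 1005 g
% yield = 716 / 1005 × 100 = 71.24 %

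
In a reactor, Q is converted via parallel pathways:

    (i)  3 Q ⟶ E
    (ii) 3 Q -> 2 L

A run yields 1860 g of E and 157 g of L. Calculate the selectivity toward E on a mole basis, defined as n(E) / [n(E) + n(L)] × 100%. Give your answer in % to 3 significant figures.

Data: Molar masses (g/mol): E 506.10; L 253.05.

n(E) = 1860 / 506.10 = 3.675 mol
n(L) = 157 / 253.05 = 0.6204 mol
selectivity = 3.675/(3.675+0.6204) × 100 = 85.56 %

85.6 %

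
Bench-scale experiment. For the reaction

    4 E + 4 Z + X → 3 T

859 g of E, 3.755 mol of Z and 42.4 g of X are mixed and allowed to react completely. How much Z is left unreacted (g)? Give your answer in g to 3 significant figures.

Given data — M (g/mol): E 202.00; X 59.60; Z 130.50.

119 g

n(E) = 859.0 / 202.00 = 4.252 mol
n(Z) = 3.755 mol
n(X) = 42.40 / 59.60 = 0.7114 mol
n/ν for E = 4.252/4 = 1.063
n/ν for Z = 3.755/4 = 0.9388
n/ν for X = 0.7114/1 = 0.7114
Smallest n/ν is X → limiting reagent.
Z consumed = (4/1) × 0.7114 = 2.846 mol
Z remaining = 3.755 − 2.846 = 0.9090 mol
mass = 0.9090 × 130.50 = 118.6 g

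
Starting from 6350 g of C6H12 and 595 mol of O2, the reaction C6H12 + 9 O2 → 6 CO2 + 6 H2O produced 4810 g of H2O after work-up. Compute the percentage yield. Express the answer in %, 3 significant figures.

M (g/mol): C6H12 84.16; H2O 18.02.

n(C6H12) = 6350 / 84.16 = 75.45 mol
n(O2) = 595.0 mol
n/ν for C6H12 = 75.45/1 = 75.45
n/ν for O2 = 595.0/9 = 66.11
Smallest n/ν is O2 → limiting reagent.
theoretical n(H2O) = (6/9) × 595.0 = 396.7 mol → 7149 g
% yield = 4810 / 7149 × 100 = 67.28 %

67.3 %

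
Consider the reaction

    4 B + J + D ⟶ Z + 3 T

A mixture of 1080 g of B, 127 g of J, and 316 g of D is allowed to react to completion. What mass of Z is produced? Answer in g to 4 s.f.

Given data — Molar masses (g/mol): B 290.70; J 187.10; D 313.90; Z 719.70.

488.5 g

n(B) = 1080 / 290.70 = 3.715 mol
n(J) = 127.0 / 187.10 = 0.6788 mol
n(D) = 316.0 / 313.90 = 1.007 mol
n/ν → B: 0.9288, J: 0.6788, D: 1.007; J is limiting.
n(Z) = (1/1) × 0.6788 = 0.6788 mol
mass = 0.6788 × 719.70 = 488.5 g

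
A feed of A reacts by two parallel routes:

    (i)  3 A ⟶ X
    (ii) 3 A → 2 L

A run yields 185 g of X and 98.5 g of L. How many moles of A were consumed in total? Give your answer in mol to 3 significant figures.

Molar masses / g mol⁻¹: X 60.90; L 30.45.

14.0 mol

n(X) = 185 / 60.90 = 3.038 mol
n(L) = 98.5 / 30.45 = 3.235 mol
n(A) via (i) = (3/1)×3.038 = 9.114 mol
n(A) via (ii) = (3/2)×3.235 = 4.853 mol
total n(A) = 9.114 + 4.853 = 13.97 mol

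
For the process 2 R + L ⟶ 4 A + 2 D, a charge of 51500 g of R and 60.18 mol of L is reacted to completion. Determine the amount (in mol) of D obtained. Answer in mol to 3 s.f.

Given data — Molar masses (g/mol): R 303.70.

n(R) = 51500 / 303.70 = 169.6 mol
n(L) = 60.18 mol
n/ν for R = 169.6/2 = 84.80
n/ν for L = 60.18/1 = 60.18
Smallest n/ν is L → limiting reagent.
n(D) = (2/1) × 60.18 = 120.4 mol

120 mol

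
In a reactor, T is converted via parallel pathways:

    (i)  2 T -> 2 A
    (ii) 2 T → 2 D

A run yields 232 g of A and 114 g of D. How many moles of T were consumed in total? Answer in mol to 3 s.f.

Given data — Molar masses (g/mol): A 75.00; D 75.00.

n(A) = 232 / 75.00 = 3.093 mol
n(D) = 114 / 75.00 = 1.520 mol
n(T) via (i) = (2/2)×3.093 = 3.093 mol
n(T) via (ii) = (2/2)×1.520 = 1.520 mol
total n(T) = 3.093 + 1.520 = 4.613 mol

4.61 mol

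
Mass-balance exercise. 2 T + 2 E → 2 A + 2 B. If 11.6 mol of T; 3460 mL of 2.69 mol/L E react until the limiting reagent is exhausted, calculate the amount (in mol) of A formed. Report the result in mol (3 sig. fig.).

9.31 mol

n(T) = 11.60 mol
n(E) = 2.69 × 3460/1000 = 9.307 mol
n/ν → T: 5.800, E: 4.654; E is limiting.
n(A) = (2/2) × 9.307 = 9.307 mol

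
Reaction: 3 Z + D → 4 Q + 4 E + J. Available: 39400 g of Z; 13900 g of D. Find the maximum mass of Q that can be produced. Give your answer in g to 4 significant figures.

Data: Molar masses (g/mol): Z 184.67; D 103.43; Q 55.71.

15850 g

n(Z) = 39400 / 184.67 = 213.4 mol
n(D) = 13900 / 103.43 = 134.4 mol
n/ν for Z = 213.4/3 = 71.13
n/ν for D = 134.4/1 = 134.4
Smallest n/ν is Z → limiting reagent.
n(Q) = (4/3) × 213.4 = 284.5 mol
mass = 284.5 × 55.71 = 15850 g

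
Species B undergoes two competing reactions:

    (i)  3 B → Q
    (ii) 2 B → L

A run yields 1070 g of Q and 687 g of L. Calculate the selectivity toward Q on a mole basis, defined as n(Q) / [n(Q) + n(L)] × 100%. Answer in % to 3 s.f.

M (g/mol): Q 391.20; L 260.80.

n(Q) = 1070 / 391.20 = 2.735 mol
n(L) = 687 / 260.80 = 2.634 mol
selectivity = 2.735/(2.735+2.634) × 100 = 50.94 %

50.9 %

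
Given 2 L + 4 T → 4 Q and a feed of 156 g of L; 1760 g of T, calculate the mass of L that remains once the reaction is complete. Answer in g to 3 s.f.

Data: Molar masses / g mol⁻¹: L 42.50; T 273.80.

n(L) = 156.0 / 42.50 = 3.671 mol
n(T) = 1760 / 273.80 = 6.428 mol
n/ν → L: 1.836, T: 1.607; T is limiting.
L consumed = (2/4) × 6.428 = 3.214 mol
L remaining = 3.671 − 3.214 = 0.4570 mol
mass = 0.4570 × 42.50 = 19.42 g

19.4 g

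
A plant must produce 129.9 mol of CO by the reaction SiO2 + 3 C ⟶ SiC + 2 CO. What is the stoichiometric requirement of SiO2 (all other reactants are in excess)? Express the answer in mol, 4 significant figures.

n(CO) = 129.9 mol
n(SiO2) = (1/2) × 129.9 = 64.95 mol

64.95 mol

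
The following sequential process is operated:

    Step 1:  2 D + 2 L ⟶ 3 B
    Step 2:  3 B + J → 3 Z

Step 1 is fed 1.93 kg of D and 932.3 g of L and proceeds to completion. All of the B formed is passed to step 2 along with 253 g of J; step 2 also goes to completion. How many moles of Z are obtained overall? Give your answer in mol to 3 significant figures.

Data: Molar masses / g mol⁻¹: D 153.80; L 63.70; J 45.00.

Step 1:
n(D) = 1.930×1000 / 153.80 = 12.55 mol
n(L) = 932.3 / 63.70 = 14.64 mol
n/ν for D = 12.55/2 = 6.275
n/ν for L = 14.64/2 = 7.320
Smallest n/ν is D → limiting reagent.
n(B) produced = (3/2) × 12.55 = 18.83 mol
Step 2:
n(B) available = 18.83 mol
n(J) = 253.0 / 45.00 = 5.622 mol
n/ν for B = 18.83/3 = 6.277
n/ν for J = 5.622/1 = 5.622
Smallest n/ν is J → limiting reagent.
n(Z) = (3/1) × 5.622 = 16.87 mol

16.9 mol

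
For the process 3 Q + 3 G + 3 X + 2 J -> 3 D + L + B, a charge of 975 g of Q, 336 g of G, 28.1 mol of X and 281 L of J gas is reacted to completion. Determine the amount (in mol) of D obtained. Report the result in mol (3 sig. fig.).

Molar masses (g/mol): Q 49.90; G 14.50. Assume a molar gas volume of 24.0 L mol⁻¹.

n(Q) = 975.0 / 49.90 = 19.54 mol
n(G) = 336.0 / 14.50 = 23.17 mol
n(X) = 28.10 mol
n(J) = 281.0 / 24.0 = 11.71 mol
n/ν for Q = 19.54/3 = 6.513
n/ν for G = 23.17/3 = 7.723
n/ν for X = 28.10/3 = 9.367
n/ν for J = 11.71/2 = 5.855
Smallest n/ν is J → limiting reagent.
n(D) = (3/2) × 11.71 = 17.57 mol

17.6 mol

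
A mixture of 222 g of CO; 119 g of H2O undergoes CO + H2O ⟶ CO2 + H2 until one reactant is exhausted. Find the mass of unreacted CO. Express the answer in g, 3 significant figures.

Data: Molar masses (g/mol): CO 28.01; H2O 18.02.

n(CO) = 222.0 / 28.01 = 7.926 mol
n(H2O) = 119.0 / 18.02 = 6.604 mol
n/ν for CO = 7.926/1 = 7.926
n/ν for H2O = 6.604/1 = 6.604
Smallest n/ν is H2O → limiting reagent.
CO consumed = (1/1) × 6.604 = 6.604 mol
CO remaining = 7.926 − 6.604 = 1.322 mol
mass = 1.322 × 28.01 = 37.03 g

37.0 g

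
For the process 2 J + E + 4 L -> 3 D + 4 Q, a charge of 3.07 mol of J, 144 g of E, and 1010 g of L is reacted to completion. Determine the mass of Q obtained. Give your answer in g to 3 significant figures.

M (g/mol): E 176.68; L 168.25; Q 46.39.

151 g

n(J) = 3.070 mol
n(E) = 144.0 / 176.68 = 0.8150 mol
n(L) = 1010 / 168.25 = 6.003 mol
n/ν → J: 1.535, E: 0.8150, L: 1.501; E is limiting.
n(Q) = (4/1) × 0.8150 = 3.260 mol
mass = 3.260 × 46.39 = 151.2 g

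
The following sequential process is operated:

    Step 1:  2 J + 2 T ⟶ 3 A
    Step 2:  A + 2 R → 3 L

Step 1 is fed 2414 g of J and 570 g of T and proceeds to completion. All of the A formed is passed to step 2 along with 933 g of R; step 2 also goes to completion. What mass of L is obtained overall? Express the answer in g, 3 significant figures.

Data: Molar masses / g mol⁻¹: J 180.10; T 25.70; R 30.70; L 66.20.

Step 1:
n(J) = 2414 / 180.10 = 13.40 mol
n(T) = 570.0 / 25.70 = 22.18 mol
n/ν for J = 13.40/2 = 6.700
n/ν for T = 22.18/2 = 11.09
Smallest n/ν is J → limiting reagent.
n(A) produced = (3/2) × 13.40 = 20.10 mol
Step 2:
n(A) available = 20.10 mol
n(R) = 933.0 / 30.70 = 30.39 mol
n/ν for A = 20.10/1 = 20.10
n/ν for R = 30.39/2 = 15.20
Smallest n/ν is R → limiting reagent.
n(L) = (3/2) × 30.39 = 45.59 mol
mass = 45.59 × 66.20 = 3018 g

3020 g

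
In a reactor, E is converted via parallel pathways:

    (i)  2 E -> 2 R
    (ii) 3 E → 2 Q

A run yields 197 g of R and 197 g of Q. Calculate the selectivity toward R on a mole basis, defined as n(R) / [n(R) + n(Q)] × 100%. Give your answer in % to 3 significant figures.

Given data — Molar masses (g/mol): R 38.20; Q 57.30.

n(R) = 197 / 38.20 = 5.157 mol
n(Q) = 197 / 57.30 = 3.438 mol
selectivity = 5.157/(5.157+3.438) × 100 = 60.00 %

60.0 %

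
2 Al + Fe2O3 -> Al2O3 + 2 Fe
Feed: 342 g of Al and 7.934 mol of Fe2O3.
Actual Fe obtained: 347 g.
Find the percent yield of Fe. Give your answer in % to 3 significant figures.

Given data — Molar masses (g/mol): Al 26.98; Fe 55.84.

49.0 %

n(Al) = 342.0 / 26.98 = 12.68 mol
n(Fe2O3) = 7.934 mol
n/ν for Al = 12.68/2 = 6.340
n/ν for Fe2O3 = 7.934/1 = 7.934
Smallest n/ν is Al → limiting reagent.
theoretical n(Fe) = (2/2) × 12.68 = 12.68 mol → 708.1 g
% yield = 347 / 708.1 × 100 = 49.00 %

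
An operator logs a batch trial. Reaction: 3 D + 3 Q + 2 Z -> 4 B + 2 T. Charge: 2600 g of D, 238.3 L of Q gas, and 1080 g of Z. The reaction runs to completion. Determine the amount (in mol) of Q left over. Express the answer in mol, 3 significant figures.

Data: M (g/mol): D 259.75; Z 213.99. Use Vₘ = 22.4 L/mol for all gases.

n(D) = 2600 / 259.75 = 10.01 mol
n(Q) = 238.3 / 22.4 = 10.64 mol
n(Z) = 1080 / 213.99 = 5.047 mol
n/ν for D = 10.01/3 = 3.337
n/ν for Q = 10.64/3 = 3.547
n/ν for Z = 5.047/2 = 2.524
Smallest n/ν is Z → limiting reagent.
Q consumed = (3/2) × 5.047 = 7.571 mol
Q remaining = 10.64 − 7.571 = 3.069 mol

3.07 mol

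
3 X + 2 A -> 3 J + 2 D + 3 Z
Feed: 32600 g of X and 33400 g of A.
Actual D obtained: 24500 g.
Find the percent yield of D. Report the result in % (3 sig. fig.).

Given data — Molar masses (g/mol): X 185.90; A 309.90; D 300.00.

75.8 %

n(X) = 32600 / 185.90 = 175.4 mol
n(A) = 33400 / 309.90 = 107.8 mol
n/ν → X: 58.47, A: 53.90; A is limiting.
theoretical n(D) = (2/2) × 107.8 = 107.8 mol → 32340 g
% yield = 24500 / 32340 × 100 = 75.76 %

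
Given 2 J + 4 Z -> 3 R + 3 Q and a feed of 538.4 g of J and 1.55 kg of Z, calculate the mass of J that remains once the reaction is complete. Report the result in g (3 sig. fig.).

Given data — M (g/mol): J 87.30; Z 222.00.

n(J) = 538.4 / 87.30 = 6.167 mol
n(Z) = 1.550×1000 / 222.00 = 6.982 mol
n/ν for J = 6.167/2 = 3.084
n/ν for Z = 6.982/4 = 1.746
Smallest n/ν is Z → limiting reagent.
J consumed = (2/4) × 6.982 = 3.491 mol
J remaining = 6.167 − 3.491 = 2.676 mol
mass = 2.676 × 87.30 = 233.6 g

234 g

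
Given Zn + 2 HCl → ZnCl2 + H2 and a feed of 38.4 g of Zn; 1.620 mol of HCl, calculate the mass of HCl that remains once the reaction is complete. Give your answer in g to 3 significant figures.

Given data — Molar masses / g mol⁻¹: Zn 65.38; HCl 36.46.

16.2 g

n(Zn) = 38.40 / 65.38 = 0.5873 mol
n(HCl) = 1.620 mol
n/ν for Zn = 0.5873/1 = 0.5873
n/ν for HCl = 1.620/2 = 0.8100
Smallest n/ν is Zn → limiting reagent.
HCl consumed = (2/1) × 0.5873 = 1.175 mol
HCl remaining = 1.620 − 1.175 = 0.4450 mol
mass = 0.4450 × 36.46 = 16.22 g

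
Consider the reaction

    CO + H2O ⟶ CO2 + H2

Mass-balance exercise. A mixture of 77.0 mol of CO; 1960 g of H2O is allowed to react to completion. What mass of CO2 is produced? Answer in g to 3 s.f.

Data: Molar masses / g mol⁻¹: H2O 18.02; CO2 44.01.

3390 g

n(CO) = 77.00 mol
n(H2O) = 1960 / 18.02 = 108.8 mol
n/ν → CO: 77.00, H2O: 108.8; CO is limiting.
n(CO2) = (1/1) × 77.00 = 77.00 mol
mass = 77.00 × 44.01 = 3389 g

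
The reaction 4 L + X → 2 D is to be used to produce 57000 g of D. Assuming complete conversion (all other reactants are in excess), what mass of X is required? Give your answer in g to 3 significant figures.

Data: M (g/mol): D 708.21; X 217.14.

8740 g

n(D) = 57000 / 708.21 = 80.48 mol
n(X) = (1/2) × 80.48 = 40.24 mol
mass = 40.24 × 217.14 = 8738 g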